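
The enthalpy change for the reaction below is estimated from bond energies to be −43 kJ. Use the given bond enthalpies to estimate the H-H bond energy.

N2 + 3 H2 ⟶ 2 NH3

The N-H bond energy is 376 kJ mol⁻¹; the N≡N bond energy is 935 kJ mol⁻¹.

D(H-H) ≈ 426 kJ/mol

Let D be the H-H bond energy.
Σ(broken) = 3×D + 1×935 = 935 + 3D
Σ(formed) = 6×376 = 2256
ΔH = Σ(broken) − Σ(formed) = (935 + 3D) − (2256) = −1321 + 3D
Setting this equal to −43 kJ gives 3D = 1278, so D = 426 kJ/mol.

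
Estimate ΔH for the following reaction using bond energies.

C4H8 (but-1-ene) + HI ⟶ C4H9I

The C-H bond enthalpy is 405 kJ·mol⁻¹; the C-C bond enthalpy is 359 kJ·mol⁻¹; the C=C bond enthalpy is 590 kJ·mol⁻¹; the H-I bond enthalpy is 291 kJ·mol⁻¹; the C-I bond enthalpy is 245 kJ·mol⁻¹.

ΔH ≈ −128 kJ

Bonds broken (reactants):
  C-C: 2 × 359 = 718
  C-H: 8 × 405 = 3240
  C=C: 1 × 590 = 590
  H-I: 1 × 291 = 291
  Σ(broken) = 4839 kJ
Bonds formed (products):
  C-C: 3 × 359 = 1077
  C-H: 9 × 405 = 3645
  C-I: 1 × 245 = 245
  Σ(formed) = 4967 kJ
ΔH = Σ(broken) − Σ(formed) = 4839 − 4967 = −128 kJ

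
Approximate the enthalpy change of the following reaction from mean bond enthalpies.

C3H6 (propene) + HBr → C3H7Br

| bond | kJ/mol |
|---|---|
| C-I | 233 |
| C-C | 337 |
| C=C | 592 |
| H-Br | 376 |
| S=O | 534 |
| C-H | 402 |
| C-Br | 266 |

Bonds broken (reactants):
  C-C: 1 × 337 = 337
  C-H: 6 × 402 = 2412
  C=C: 1 × 592 = 592
  H-Br: 1 × 376 = 376
  Σ(broken) = 3717 kJ
Bonds formed (products):
  C-Br: 1 × 266 = 266
  C-C: 2 × 337 = 674
  C-H: 7 × 402 = 2814
  Σ(formed) = 3754 kJ
ΔH = Σ(broken) − Σ(formed) = 3717 − 3754 = −37 kJ

ΔH ≈ −37 kJ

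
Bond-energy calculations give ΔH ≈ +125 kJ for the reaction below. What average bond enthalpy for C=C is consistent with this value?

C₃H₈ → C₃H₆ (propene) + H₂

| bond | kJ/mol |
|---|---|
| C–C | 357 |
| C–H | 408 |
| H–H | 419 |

D(C=C) ≈ 629 kJ/mol

Let D be the C=C bond energy.
Σ(broken) = 2×357 + 8×408 = 3978
Σ(formed) = 1×357 + 6×408 + 1×D + 1×419 = 3224 + D
ΔH = Σ(broken) − Σ(formed) = (3978) − (3224 + D) = +754 − D
Setting this equal to +125 kJ gives D = 629 kJ/mol.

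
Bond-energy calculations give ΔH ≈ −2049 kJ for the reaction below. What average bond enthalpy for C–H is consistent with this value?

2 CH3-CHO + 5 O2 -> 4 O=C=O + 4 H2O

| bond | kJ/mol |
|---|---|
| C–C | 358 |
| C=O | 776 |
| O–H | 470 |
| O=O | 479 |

Let D be the C–H bond energy.
Σ(broken) = 2×358 + 8×D + 2×776 + 5×479 = 4663 + 8D
Σ(formed) = 8×776 + 8×470 = 9968
ΔH = Σ(broken) − Σ(formed) = (4663 + 8D) − (9968) = −5305 + 8D
Setting this equal to −2049 kJ gives 8D = 3256, so D = 407 kJ/mol.

D(C–H) ≈ 407 kJ/mol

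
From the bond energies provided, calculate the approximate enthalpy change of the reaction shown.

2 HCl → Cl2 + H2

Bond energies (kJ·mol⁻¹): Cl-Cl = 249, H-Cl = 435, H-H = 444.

ΔH ≈ +177 kJ

Bonds broken (reactants):
  H-Cl: 2 × 435 = 870
  Σ(broken) = 870 kJ
Bonds formed (products):
  Cl-Cl: 1 × 249 = 249
  H-H: 1 × 444 = 444
  Σ(formed) = 693 kJ
ΔH = Σ(broken) − Σ(formed) = 870 − 693 = +177 kJ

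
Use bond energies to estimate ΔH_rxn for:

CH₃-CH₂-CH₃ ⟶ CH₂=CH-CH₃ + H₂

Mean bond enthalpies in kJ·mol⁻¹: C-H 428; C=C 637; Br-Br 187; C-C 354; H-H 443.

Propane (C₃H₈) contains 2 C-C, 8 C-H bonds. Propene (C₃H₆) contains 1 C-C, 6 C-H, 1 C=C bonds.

ΔH ≈ +130 kJ

Bonds broken (reactants):
  C-C: 2 × 354 = 708
  C-H: 8 × 428 = 3424
  Σ(broken) = 4132 kJ
Bonds formed (products):
  C-C: 1 × 354 = 354
  C-H: 6 × 428 = 2568
  C=C: 1 × 637 = 637
  H-H: 1 × 443 = 443
  Σ(formed) = 4002 kJ
ΔH = Σ(broken) − Σ(formed) = 4132 − 4002 = +130 kJ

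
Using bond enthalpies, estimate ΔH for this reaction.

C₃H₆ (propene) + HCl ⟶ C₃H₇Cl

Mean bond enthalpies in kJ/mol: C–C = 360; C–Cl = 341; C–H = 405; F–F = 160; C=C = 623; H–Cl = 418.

ΔH ≈ −65 kJ

Bonds broken (reactants):
  C–C: 1 × 360 = 360
  C–H: 6 × 405 = 2430
  C=C: 1 × 623 = 623
  H–Cl: 1 × 418 = 418
  Σ(broken) = 3831 kJ
Bonds formed (products):
  C–C: 2 × 360 = 720
  C–Cl: 1 × 341 = 341
  C–H: 7 × 405 = 2835
  Σ(formed) = 3896 kJ
ΔH = Σ(broken) − Σ(formed) = 3831 − 3896 = −65 kJ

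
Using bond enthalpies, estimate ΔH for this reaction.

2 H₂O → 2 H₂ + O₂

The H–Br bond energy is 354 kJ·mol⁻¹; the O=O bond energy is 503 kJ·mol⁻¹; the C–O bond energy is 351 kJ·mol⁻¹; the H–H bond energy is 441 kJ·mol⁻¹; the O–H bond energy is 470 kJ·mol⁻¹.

Bonds broken (reactants):
  O–H: 4 × 470 = 1880
  Σ(broken) = 1880 kJ
Bonds formed (products):
  H–H: 2 × 441 = 882
  O=O: 1 × 503 = 503
  Σ(formed) = 1385 kJ
ΔH = Σ(broken) − Σ(formed) = 1880 − 1385 = +495 kJ

ΔH ≈ +495 kJ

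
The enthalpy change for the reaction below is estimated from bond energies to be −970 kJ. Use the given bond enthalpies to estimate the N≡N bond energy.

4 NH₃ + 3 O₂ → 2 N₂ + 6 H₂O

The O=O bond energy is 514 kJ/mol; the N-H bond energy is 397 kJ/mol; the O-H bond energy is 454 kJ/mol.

Let D be the N≡N bond energy.
Σ(broken) = 12×397 + 3×514 = 6306
Σ(formed) = 2×D + 12×454 = 5448 + 2D
ΔH = Σ(broken) − Σ(formed) = (6306) − (5448 + 2D) = +858 − 2D
Setting this equal to −970 kJ gives 2D = 1828, so D = 914 kJ/mol.

D(N≡N) ≈ 914 kJ/mol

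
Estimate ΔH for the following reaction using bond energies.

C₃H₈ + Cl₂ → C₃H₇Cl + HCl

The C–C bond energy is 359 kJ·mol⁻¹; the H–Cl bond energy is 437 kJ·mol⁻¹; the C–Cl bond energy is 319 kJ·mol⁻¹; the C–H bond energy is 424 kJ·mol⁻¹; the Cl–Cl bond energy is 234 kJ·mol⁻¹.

Bonds broken (reactants):
  C–C: 2 × 359 = 718
  C–H: 8 × 424 = 3392
  Cl–Cl: 1 × 234 = 234
  Σ(broken) = 4344 kJ
Bonds formed (products):
  C–C: 2 × 359 = 718
  C–Cl: 1 × 319 = 319
  C–H: 7 × 424 = 2968
  H–Cl: 1 × 437 = 437
  Σ(formed) = 4442 kJ
ΔH = Σ(broken) − Σ(formed) = 4344 − 4442 = −98 kJ

ΔH ≈ −98 kJ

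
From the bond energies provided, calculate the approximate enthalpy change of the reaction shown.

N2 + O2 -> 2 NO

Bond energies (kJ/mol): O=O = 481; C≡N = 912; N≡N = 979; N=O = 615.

ΔH ≈ +230 kJ

Bonds broken (reactants):
  N≡N: 1 × 979 = 979
  O=O: 1 × 481 = 481
  Σ(broken) = 1460 kJ
Bonds formed (products):
  N=O: 2 × 615 = 1230
  Σ(formed) = 1230 kJ
ΔH = Σ(broken) − Σ(formed) = 1460 − 1230 = +230 kJ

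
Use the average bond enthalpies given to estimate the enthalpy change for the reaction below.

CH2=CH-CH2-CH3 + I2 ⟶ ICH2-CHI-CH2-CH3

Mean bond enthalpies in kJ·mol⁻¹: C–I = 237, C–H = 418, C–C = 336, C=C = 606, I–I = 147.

ΔH ≈ −57 kJ

Bonds broken (reactants):
  C–C: 2 × 336 = 672
  C–H: 8 × 418 = 3344
  C=C: 1 × 606 = 606
  I–I: 1 × 147 = 147
  Σ(broken) = 4769 kJ
Bonds formed (products):
  C–C: 3 × 336 = 1008
  C–H: 8 × 418 = 3344
  C–I: 2 × 237 = 474
  Σ(formed) = 4826 kJ
ΔH = Σ(broken) − Σ(formed) = 4769 − 4826 = −57 kJ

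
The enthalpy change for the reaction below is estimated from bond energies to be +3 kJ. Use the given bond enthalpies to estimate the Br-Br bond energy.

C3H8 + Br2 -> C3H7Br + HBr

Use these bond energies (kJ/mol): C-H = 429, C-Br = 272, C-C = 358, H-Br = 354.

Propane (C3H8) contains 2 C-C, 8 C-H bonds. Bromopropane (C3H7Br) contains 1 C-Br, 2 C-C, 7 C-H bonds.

Let D be the Br-Br bond energy.
Σ(broken) = 1×D + 2×358 + 8×429 = 4148 + D
Σ(formed) = 1×272 + 2×358 + 7×429 + 1×354 = 4345
ΔH = Σ(broken) − Σ(formed) = (4148 + D) − (4345) = −197 + D
Setting this equal to +3 kJ gives D = 200 kJ/mol.

D(Br-Br) ≈ 200 kJ/mol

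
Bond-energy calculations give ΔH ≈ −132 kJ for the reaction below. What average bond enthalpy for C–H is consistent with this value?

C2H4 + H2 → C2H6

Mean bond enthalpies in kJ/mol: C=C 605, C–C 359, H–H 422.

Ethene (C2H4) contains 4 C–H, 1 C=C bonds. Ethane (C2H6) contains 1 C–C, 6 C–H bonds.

Let D be the C–H bond energy.
Σ(broken) = 4×D + 1×605 + 1×422 = 1027 + 4D
Σ(formed) = 1×359 + 6×D = 359 + 6D
ΔH = Σ(broken) − Σ(formed) = (1027 + 4D) − (359 + 6D) = +668 − 2D
Setting this equal to −132 kJ gives 2D = 800, so D = 400 kJ/mol.

D(C–H) ≈ 400 kJ/mol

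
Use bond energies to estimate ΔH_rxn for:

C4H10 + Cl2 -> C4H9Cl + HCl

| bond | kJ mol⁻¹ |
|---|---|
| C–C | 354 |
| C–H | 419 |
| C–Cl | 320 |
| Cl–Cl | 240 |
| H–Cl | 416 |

ΔH ≈ −77 kJ

Bonds broken (reactants):
  C–C: 3 × 354 = 1062
  C–H: 10 × 419 = 4190
  Cl–Cl: 1 × 240 = 240
  Σ(broken) = 5492 kJ
Bonds formed (products):
  C–C: 3 × 354 = 1062
  C–Cl: 1 × 320 = 320
  C–H: 9 × 419 = 3771
  H–Cl: 1 × 416 = 416
  Σ(formed) = 5569 kJ
ΔH = Σ(broken) − Σ(formed) = 5492 − 5569 = −77 kJ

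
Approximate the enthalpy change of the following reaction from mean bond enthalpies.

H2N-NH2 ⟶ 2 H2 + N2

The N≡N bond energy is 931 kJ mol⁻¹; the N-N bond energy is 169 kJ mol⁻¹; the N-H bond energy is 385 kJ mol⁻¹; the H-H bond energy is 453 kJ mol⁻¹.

ΔH ≈ −128 kJ

Bonds broken (reactants):
  N-H: 4 × 385 = 1540
  N-N: 1 × 169 = 169
  Σ(broken) = 1709 kJ
Bonds formed (products):
  H-H: 2 × 453 = 906
  N≡N: 1 × 931 = 931
  Σ(formed) = 1837 kJ
ΔH = Σ(broken) − Σ(formed) = 1709 − 1837 = −128 kJ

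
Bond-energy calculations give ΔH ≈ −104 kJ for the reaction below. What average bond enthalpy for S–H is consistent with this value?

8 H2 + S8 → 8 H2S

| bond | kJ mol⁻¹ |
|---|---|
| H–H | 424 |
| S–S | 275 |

Let D be the S–H bond energy.
Σ(broken) = 8×424 + 8×275 = 5592
Σ(formed) = 16×D = 16D
ΔH = Σ(broken) − Σ(formed) = (5592) − (16D) = +5592 − 16D
Setting this equal to −104 kJ gives 16D = 5696, so D = 356 kJ/mol.

D(S–H) ≈ 356 kJ/mol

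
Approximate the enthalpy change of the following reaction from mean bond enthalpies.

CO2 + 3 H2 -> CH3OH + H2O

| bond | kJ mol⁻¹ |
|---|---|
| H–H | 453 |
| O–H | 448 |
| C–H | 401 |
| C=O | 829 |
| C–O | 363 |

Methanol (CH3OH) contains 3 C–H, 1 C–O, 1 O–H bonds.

Bonds broken (reactants):
  C=O: 2 × 829 = 1658
  H–H: 3 × 453 = 1359
  Σ(broken) = 3017 kJ
Bonds formed (products):
  C–H: 3 × 401 = 1203
  C–O: 1 × 363 = 363
  O–H: 3 × 448 = 1344
  Σ(formed) = 2910 kJ
ΔH = Σ(broken) − Σ(formed) = 3017 − 2910 = +107 kJ

ΔH ≈ +107 kJ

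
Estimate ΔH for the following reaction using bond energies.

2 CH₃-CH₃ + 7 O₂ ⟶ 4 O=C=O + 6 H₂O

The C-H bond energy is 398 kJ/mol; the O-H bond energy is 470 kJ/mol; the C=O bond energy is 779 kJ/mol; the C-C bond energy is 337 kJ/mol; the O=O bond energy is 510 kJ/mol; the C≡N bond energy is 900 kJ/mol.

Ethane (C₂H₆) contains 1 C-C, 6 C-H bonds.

ΔH ≈ −2852 kJ

Bonds broken (reactants):
  C-C: 2 × 337 = 674
  C-H: 12 × 398 = 4776
  O=O: 7 × 510 = 3570
  Σ(broken) = 9020 kJ
Bonds formed (products):
  C=O: 8 × 779 = 6232
  O-H: 12 × 470 = 5640
  Σ(formed) = 11872 kJ
ΔH = Σ(broken) − Σ(formed) = 9020 − 11872 = −2852 kJ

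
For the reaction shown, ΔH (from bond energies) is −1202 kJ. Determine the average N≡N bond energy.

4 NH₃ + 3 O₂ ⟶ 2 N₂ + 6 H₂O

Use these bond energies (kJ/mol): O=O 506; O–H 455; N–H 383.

Let D be the N≡N bond energy.
Σ(broken) = 12×383 + 3×506 = 6114
Σ(formed) = 2×D + 12×455 = 5460 + 2D
ΔH = Σ(broken) − Σ(formed) = (6114) − (5460 + 2D) = +654 − 2D
Setting this equal to −1202 kJ gives 2D = 1856, so D = 928 kJ/mol.

D(N≡N) ≈ 928 kJ/mol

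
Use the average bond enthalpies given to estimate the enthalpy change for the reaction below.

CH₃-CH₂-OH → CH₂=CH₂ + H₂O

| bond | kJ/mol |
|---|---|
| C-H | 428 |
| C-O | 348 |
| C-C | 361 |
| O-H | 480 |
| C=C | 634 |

ΔH ≈ +23 kJ

Bonds broken (reactants):
  C-C: 1 × 361 = 361
  C-H: 5 × 428 = 2140
  C-O: 1 × 348 = 348
  O-H: 1 × 480 = 480
  Σ(broken) = 3329 kJ
Bonds formed (products):
  C-H: 4 × 428 = 1712
  C=C: 1 × 634 = 634
  O-H: 2 × 480 = 960
  Σ(formed) = 3306 kJ
ΔH = Σ(broken) − Σ(formed) = 3329 − 3306 = +23 kJ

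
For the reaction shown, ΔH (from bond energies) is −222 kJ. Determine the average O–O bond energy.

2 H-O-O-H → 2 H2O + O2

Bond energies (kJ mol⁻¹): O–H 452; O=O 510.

D(O–O) ≈ 144 kJ/mol

Let D be the O–O bond energy.
Σ(broken) = 4×452 + 2×D = 1808 + 2D
Σ(formed) = 4×452 + 1×510 = 2318
ΔH = Σ(broken) − Σ(formed) = (1808 + 2D) − (2318) = −510 + 2D
Setting this equal to −222 kJ gives 2D = 288, so D = 144 kJ/mol.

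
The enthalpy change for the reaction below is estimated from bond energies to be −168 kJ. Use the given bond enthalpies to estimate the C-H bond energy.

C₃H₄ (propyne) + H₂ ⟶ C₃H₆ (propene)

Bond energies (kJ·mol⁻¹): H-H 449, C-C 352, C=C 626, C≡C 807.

Let D be the C-H bond energy.
Σ(broken) = 1×807 + 1×352 + 4×D + 1×449 = 1608 + 4D
Σ(formed) = 1×352 + 6×D + 1×626 = 978 + 6D
ΔH = Σ(broken) − Σ(formed) = (1608 + 4D) − (978 + 6D) = +630 − 2D
Setting this equal to −168 kJ gives 2D = 798, so D = 399 kJ/mol.

D(C-H) ≈ 399 kJ/mol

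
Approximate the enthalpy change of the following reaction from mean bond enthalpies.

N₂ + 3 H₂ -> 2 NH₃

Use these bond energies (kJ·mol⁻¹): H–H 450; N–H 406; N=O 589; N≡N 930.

ΔH ≈ −156 kJ

Bonds broken (reactants):
  H–H: 3 × 450 = 1350
  N≡N: 1 × 930 = 930
  Σ(broken) = 2280 kJ
Bonds formed (products):
  N–H: 6 × 406 = 2436
  Σ(formed) = 2436 kJ
ΔH = Σ(broken) − Σ(formed) = 2280 − 2436 = −156 kJ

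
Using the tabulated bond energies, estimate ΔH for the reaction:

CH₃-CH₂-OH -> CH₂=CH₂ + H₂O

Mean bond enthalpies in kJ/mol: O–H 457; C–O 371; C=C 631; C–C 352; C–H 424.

ΔH ≈ +59 kJ

Bonds broken (reactants):
  C–C: 1 × 352 = 352
  C–H: 5 × 424 = 2120
  C–O: 1 × 371 = 371
  O–H: 1 × 457 = 457
  Σ(broken) = 3300 kJ
Bonds formed (products):
  C–H: 4 × 424 = 1696
  C=C: 1 × 631 = 631
  O–H: 2 × 457 = 914
  Σ(formed) = 3241 kJ
ΔH = Σ(broken) − Σ(formed) = 3300 − 3241 = +59 kJ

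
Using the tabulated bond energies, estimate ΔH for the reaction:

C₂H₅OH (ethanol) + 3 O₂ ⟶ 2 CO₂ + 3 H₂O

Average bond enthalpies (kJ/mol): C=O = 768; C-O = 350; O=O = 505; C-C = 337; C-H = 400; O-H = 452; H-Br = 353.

Bonds broken (reactants):
  C-C: 1 × 337 = 337
  C-H: 5 × 400 = 2000
  C-O: 1 × 350 = 350
  O-H: 1 × 452 = 452
  O=O: 3 × 505 = 1515
  Σ(broken) = 4654 kJ
Bonds formed (products):
  C=O: 4 × 768 = 3072
  O-H: 6 × 452 = 2712
  Σ(formed) = 5784 kJ
ΔH = Σ(broken) − Σ(formed) = 4654 − 5784 = −1130 kJ

ΔH ≈ −1130 kJ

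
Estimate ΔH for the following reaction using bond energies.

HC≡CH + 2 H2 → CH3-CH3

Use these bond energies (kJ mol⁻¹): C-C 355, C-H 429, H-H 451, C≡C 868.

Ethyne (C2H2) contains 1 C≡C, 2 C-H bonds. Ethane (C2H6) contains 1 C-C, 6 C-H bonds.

ΔH ≈ −301 kJ

Bonds broken (reactants):
  C≡C: 1 × 868 = 868
  C-H: 2 × 429 = 858
  H-H: 2 × 451 = 902
  Σ(broken) = 2628 kJ
Bonds formed (products):
  C-C: 1 × 355 = 355
  C-H: 6 × 429 = 2574
  Σ(formed) = 2929 kJ
ΔH = Σ(broken) − Σ(formed) = 2628 − 2929 = −301 kJ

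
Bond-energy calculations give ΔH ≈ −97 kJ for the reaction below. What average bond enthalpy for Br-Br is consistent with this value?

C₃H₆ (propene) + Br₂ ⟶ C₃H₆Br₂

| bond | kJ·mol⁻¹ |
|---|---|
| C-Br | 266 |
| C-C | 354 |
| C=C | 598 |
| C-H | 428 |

Let D be the Br-Br bond energy.
Σ(broken) = 1×D + 1×354 + 6×428 + 1×598 = 3520 + D
Σ(formed) = 2×266 + 2×354 + 6×428 = 3808
ΔH = Σ(broken) − Σ(formed) = (3520 + D) − (3808) = −288 + D
Setting this equal to −97 kJ gives D = 191 kJ/mol.

D(Br-Br) ≈ 191 kJ/mol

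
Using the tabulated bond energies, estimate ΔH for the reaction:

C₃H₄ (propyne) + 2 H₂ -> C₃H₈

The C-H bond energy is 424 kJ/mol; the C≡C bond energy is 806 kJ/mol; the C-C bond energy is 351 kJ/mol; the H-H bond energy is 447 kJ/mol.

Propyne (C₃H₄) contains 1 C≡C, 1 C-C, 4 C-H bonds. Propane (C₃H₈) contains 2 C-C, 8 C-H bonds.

Bonds broken (reactants):
  C≡C: 1 × 806 = 806
  C-C: 1 × 351 = 351
  C-H: 4 × 424 = 1696
  H-H: 2 × 447 = 894
  Σ(broken) = 3747 kJ
Bonds formed (products):
  C-C: 2 × 351 = 702
  C-H: 8 × 424 = 3392
  Σ(formed) = 4094 kJ
ΔH = Σ(broken) − Σ(formed) = 3747 − 4094 = −347 kJ

ΔH ≈ −347 kJ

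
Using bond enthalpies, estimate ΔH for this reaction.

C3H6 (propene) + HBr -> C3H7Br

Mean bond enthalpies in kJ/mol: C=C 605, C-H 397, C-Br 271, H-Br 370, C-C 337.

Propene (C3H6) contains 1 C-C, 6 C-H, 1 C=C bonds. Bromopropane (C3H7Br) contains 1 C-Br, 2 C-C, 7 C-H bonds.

Bonds broken (reactants):
  C-C: 1 × 337 = 337
  C-H: 6 × 397 = 2382
  C=C: 1 × 605 = 605
  H-Br: 1 × 370 = 370
  Σ(broken) = 3694 kJ
Bonds formed (products):
  C-Br: 1 × 271 = 271
  C-C: 2 × 337 = 674
  C-H: 7 × 397 = 2779
  Σ(formed) = 3724 kJ
ΔH = Σ(broken) − Σ(formed) = 3694 − 3724 = −30 kJ

ΔH ≈ −30 kJ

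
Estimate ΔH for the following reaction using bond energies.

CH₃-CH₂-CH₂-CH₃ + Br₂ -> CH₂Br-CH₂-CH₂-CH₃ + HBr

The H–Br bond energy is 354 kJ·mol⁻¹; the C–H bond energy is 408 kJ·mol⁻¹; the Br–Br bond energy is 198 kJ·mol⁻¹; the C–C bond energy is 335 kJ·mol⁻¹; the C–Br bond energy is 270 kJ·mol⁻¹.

Bonds broken (reactants):
  Br–Br: 1 × 198 = 198
  C–C: 3 × 335 = 1005
  C–H: 10 × 408 = 4080
  Σ(broken) = 5283 kJ
Bonds formed (products):
  C–Br: 1 × 270 = 270
  C–C: 3 × 335 = 1005
  C–H: 9 × 408 = 3672
  H–Br: 1 × 354 = 354
  Σ(formed) = 5301 kJ
ΔH = Σ(broken) − Σ(formed) = 5283 − 5301 = −18 kJ

ΔH ≈ −18 kJ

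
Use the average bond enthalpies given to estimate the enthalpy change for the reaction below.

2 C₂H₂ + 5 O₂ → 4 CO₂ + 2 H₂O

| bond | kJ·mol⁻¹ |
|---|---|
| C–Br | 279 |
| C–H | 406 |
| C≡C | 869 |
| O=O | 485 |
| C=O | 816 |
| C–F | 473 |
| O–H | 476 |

ΔH ≈ −2645 kJ

Bonds broken (reactants):
  C≡C: 2 × 869 = 1738
  C–H: 4 × 406 = 1624
  O=O: 5 × 485 = 2425
  Σ(broken) = 5787 kJ
Bonds formed (products):
  C=O: 8 × 816 = 6528
  O–H: 4 × 476 = 1904
  Σ(formed) = 8432 kJ
ΔH = Σ(broken) − Σ(formed) = 5787 − 8432 = −2645 kJ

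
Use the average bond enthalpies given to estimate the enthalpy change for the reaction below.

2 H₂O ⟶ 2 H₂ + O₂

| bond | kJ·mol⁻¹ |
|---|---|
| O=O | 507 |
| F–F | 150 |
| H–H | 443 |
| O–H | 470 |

Bonds broken (reactants):
  O–H: 4 × 470 = 1880
  Σ(broken) = 1880 kJ
Bonds formed (products):
  H–H: 2 × 443 = 886
  O=O: 1 × 507 = 507
  Σ(formed) = 1393 kJ
ΔH = Σ(broken) − Σ(formed) = 1880 − 1393 = +487 kJ

ΔH ≈ +487 kJ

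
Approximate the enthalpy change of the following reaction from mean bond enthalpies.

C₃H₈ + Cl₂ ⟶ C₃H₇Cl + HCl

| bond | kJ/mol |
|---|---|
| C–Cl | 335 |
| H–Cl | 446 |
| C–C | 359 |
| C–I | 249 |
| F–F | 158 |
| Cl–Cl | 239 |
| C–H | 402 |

Bonds broken (reactants):
  C–C: 2 × 359 = 718
  C–H: 8 × 402 = 3216
  Cl–Cl: 1 × 239 = 239
  Σ(broken) = 4173 kJ
Bonds formed (products):
  C–C: 2 × 359 = 718
  C–Cl: 1 × 335 = 335
  C–H: 7 × 402 = 2814
  H–Cl: 1 × 446 = 446
  Σ(formed) = 4313 kJ
ΔH = Σ(broken) − Σ(formed) = 4173 − 4313 = −140 kJ

ΔH ≈ −140 kJ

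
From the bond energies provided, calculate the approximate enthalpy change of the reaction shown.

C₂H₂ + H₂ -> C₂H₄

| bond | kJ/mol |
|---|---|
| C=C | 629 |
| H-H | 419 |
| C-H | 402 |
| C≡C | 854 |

Bonds broken (reactants):
  C≡C: 1 × 854 = 854
  C-H: 2 × 402 = 804
  H-H: 1 × 419 = 419
  Σ(broken) = 2077 kJ
Bonds formed (products):
  C-H: 4 × 402 = 1608
  C=C: 1 × 629 = 629
  Σ(formed) = 2237 kJ
ΔH = Σ(broken) − Σ(formed) = 2077 − 2237 = −160 kJ

ΔH ≈ −160 kJ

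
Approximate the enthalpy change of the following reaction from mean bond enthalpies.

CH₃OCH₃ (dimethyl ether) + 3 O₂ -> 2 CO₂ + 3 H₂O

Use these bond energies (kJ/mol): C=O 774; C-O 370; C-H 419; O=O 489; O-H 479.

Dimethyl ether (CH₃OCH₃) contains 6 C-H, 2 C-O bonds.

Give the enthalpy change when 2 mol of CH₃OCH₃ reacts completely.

ΔH = −2498 kJ

Bonds broken (reactants):
  C-H: 6 × 419 = 2514
  C-O: 2 × 370 = 740
  O=O: 3 × 489 = 1467
  Σ(broken) = 4721 kJ
Bonds formed (products):
  C=O: 4 × 774 = 3096
  O-H: 6 × 479 = 2874
  Σ(formed) = 5970 kJ
ΔH = Σ(broken) − Σ(formed) = 4721 − 5970 = −1249 kJ
For 2× the reaction as written: 2 × (−1249) = −2498 kJ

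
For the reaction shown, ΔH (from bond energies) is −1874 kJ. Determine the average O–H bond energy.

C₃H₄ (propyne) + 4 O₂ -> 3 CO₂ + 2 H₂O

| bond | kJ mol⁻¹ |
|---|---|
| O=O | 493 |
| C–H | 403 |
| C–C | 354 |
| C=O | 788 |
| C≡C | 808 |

Let D be the O–H bond energy.
Σ(broken) = 1×808 + 1×354 + 4×403 + 4×493 = 4746
Σ(formed) = 6×788 + 4×D = 4728 + 4D
ΔH = Σ(broken) − Σ(formed) = (4746) − (4728 + 4D) = +18 − 4D
Setting this equal to −1874 kJ gives 4D = 1892, so D = 473 kJ/mol.

D(O–H) ≈ 473 kJ/mol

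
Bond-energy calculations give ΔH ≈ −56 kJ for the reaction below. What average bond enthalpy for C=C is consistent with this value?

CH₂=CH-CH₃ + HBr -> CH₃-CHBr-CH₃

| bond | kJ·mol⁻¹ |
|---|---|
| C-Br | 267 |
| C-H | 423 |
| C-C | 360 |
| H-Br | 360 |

Let D be the C=C bond energy.
Σ(broken) = 1×360 + 6×423 + 1×D + 1×360 = 3258 + D
Σ(formed) = 1×267 + 2×360 + 7×423 = 3948
ΔH = Σ(broken) − Σ(formed) = (3258 + D) − (3948) = −690 + D
Setting this equal to −56 kJ gives D = 634 kJ/mol.

D(C=C) ≈ 634 kJ/mol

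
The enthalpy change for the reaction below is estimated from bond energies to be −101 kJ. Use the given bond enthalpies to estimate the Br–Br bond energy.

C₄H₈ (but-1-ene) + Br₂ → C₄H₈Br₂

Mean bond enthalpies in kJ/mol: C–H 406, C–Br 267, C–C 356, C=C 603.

D(Br–Br) ≈ 186 kJ/mol

Let D be the Br–Br bond energy.
Σ(broken) = 1×D + 2×356 + 8×406 + 1×603 = 4563 + D
Σ(formed) = 2×267 + 3×356 + 8×406 = 4850
ΔH = Σ(broken) − Σ(formed) = (4563 + D) − (4850) = −287 + D
Setting this equal to −101 kJ gives D = 186 kJ/mol.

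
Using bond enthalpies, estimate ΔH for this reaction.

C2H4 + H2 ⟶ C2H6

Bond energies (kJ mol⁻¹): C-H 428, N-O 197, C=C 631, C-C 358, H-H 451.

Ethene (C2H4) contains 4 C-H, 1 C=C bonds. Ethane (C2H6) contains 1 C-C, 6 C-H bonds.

Bonds broken (reactants):
  C-H: 4 × 428 = 1712
  C=C: 1 × 631 = 631
  H-H: 1 × 451 = 451
  Σ(broken) = 2794 kJ
Bonds formed (products):
  C-C: 1 × 358 = 358
  C-H: 6 × 428 = 2568
  Σ(formed) = 2926 kJ
ΔH = Σ(broken) − Σ(formed) = 2794 − 2926 = −132 kJ

ΔH ≈ −132 kJ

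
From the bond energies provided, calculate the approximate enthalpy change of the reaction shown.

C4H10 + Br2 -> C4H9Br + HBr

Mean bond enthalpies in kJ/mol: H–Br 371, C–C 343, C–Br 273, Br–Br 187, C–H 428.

ΔH ≈ −29 kJ

Bonds broken (reactants):
  Br–Br: 1 × 187 = 187
  C–C: 3 × 343 = 1029
  C–H: 10 × 428 = 4280
  Σ(broken) = 5496 kJ
Bonds formed (products):
  C–Br: 1 × 273 = 273
  C–C: 3 × 343 = 1029
  C–H: 9 × 428 = 3852
  H–Br: 1 × 371 = 371
  Σ(formed) = 5525 kJ
ΔH = Σ(broken) − Σ(formed) = 5496 − 5525 = −29 kJ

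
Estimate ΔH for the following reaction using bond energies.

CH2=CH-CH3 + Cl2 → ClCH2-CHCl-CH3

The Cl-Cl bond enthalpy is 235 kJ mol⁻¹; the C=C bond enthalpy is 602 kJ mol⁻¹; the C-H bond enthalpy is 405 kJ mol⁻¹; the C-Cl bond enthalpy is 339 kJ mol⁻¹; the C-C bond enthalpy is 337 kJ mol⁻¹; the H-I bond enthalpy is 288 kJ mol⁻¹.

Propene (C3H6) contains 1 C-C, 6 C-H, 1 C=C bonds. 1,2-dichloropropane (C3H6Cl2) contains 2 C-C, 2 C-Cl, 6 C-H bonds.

ΔH ≈ −178 kJ

Bonds broken (reactants):
  C-C: 1 × 337 = 337
  C-H: 6 × 405 = 2430
  C=C: 1 × 602 = 602
  Cl-Cl: 1 × 235 = 235
  Σ(broken) = 3604 kJ
Bonds formed (products):
  C-C: 2 × 337 = 674
  C-Cl: 2 × 339 = 678
  C-H: 6 × 405 = 2430
  Σ(formed) = 3782 kJ
ΔH = Σ(broken) − Σ(formed) = 3604 − 3782 = −178 kJ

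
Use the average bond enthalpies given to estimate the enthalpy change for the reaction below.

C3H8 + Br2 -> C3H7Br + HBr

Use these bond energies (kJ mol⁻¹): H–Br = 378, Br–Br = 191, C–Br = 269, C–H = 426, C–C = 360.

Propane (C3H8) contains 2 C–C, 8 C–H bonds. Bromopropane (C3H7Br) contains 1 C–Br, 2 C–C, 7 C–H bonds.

Bonds broken (reactants):
  Br–Br: 1 × 191 = 191
  C–C: 2 × 360 = 720
  C–H: 8 × 426 = 3408
  Σ(broken) = 4319 kJ
Bonds formed (products):
  C–Br: 1 × 269 = 269
  C–C: 2 × 360 = 720
  C–H: 7 × 426 = 2982
  H–Br: 1 × 378 = 378
  Σ(formed) = 4349 kJ
ΔH = Σ(broken) − Σ(formed) = 4319 − 4349 = −30 kJ

ΔH ≈ −30 kJ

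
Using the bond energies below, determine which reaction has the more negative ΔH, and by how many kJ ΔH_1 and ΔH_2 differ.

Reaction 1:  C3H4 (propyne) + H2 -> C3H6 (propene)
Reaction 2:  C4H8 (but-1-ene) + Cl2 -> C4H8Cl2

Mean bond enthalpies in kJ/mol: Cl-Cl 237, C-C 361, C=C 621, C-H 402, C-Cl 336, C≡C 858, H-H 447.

Reaction 1:
  Bonds broken (reactants):
    C≡C: 1 × 858 = 858
    C-C: 1 × 361 = 361
    C-H: 4 × 402 = 1608
    H-H: 1 × 447 = 447
    Σ(broken) = 3274 kJ
  Bonds formed (products):
    C-C: 1 × 361 = 361
    C-H: 6 × 402 = 2412
    C=C: 1 × 621 = 621
    Σ(formed) = 3394 kJ
  ΔH_1 = 3274 − 3394 = −120 kJ
Reaction 2:
  Bonds broken (reactants):
    C-C: 2 × 361 = 722
    C-H: 8 × 402 = 3216
    C=C: 1 × 621 = 621
    Cl-Cl: 1 × 237 = 237
    Σ(broken) = 4796 kJ
  Bonds formed (products):
    C-C: 3 × 361 = 1083
    C-Cl: 2 × 336 = 672
    C-H: 8 × 402 = 3216
    Σ(formed) = 4971 kJ
  ΔH_2 = 4796 − 4971 = −175 kJ
ΔH_1 − ΔH_2 = +55 kJ, so reaction 2 has the more negative ΔH; |ΔH_1 − ΔH_2| = 55 kJ.

Reaction 2, by 55 kJ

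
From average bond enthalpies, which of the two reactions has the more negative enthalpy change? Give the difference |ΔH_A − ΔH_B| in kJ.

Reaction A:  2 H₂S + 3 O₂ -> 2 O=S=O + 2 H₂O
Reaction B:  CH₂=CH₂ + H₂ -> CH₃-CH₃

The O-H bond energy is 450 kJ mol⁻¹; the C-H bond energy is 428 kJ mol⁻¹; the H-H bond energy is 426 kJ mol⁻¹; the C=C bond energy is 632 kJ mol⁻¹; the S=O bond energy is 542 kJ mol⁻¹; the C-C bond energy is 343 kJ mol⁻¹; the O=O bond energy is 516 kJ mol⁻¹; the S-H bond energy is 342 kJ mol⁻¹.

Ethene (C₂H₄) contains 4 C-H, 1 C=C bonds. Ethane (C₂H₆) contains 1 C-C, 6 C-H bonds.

Reaction A, by 911 kJ

Reaction A:
  Bonds broken (reactants):
    O=O: 3 × 516 = 1548
    S-H: 4 × 342 = 1368
    Σ(broken) = 2916 kJ
  Bonds formed (products):
    O-H: 4 × 450 = 1800
    S=O: 4 × 542 = 2168
    Σ(formed) = 3968 kJ
  ΔH_A = 2916 − 3968 = −1052 kJ
Reaction B:
  Bonds broken (reactants):
    C-H: 4 × 428 = 1712
    C=C: 1 × 632 = 632
    H-H: 1 × 426 = 426
    Σ(broken) = 2770 kJ
  Bonds formed (products):
    C-C: 1 × 343 = 343
    C-H: 6 × 428 = 2568
    Σ(formed) = 2911 kJ
  ΔH_B = 2770 − 2911 = −141 kJ
ΔH_A − ΔH_B = −911 kJ, so reaction A has the more negative ΔH; |ΔH_A − ΔH_B| = 911 kJ.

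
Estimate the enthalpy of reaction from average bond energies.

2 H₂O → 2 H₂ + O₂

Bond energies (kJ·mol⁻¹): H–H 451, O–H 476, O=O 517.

ΔH ≈ +485 kJ

Bonds broken (reactants):
  O–H: 4 × 476 = 1904
  Σ(broken) = 1904 kJ
Bonds formed (products):
  H–H: 2 × 451 = 902
  O=O: 1 × 517 = 517
  Σ(formed) = 1419 kJ
ΔH = Σ(broken) − Σ(formed) = 1904 − 1419 = +485 kJ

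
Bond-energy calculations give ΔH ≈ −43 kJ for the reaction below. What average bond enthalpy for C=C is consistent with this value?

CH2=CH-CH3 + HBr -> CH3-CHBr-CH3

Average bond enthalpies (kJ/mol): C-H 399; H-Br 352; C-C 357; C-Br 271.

D(C=C) ≈ 632 kJ/mol

Let D be the C=C bond energy.
Σ(broken) = 1×357 + 6×399 + 1×D + 1×352 = 3103 + D
Σ(formed) = 1×271 + 2×357 + 7×399 = 3778
ΔH = Σ(broken) − Σ(formed) = (3103 + D) − (3778) = −675 + D
Setting this equal to −43 kJ gives D = 632 kJ/mol.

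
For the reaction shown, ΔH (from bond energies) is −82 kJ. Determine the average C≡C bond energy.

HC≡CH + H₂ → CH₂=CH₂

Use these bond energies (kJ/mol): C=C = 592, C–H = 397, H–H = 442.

D(C≡C) ≈ 862 kJ/mol

Let D be the C≡C bond energy.
Σ(broken) = 1×D + 2×397 + 1×442 = 1236 + D
Σ(formed) = 4×397 + 1×592 = 2180
ΔH = Σ(broken) − Σ(formed) = (1236 + D) − (2180) = −944 + D
Setting this equal to −82 kJ gives D = 862 kJ/mol.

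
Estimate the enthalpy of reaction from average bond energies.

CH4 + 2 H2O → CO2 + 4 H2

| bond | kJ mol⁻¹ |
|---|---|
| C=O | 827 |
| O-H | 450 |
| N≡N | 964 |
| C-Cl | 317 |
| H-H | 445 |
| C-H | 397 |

Bonds broken (reactants):
  C-H: 4 × 397 = 1588
  O-H: 4 × 450 = 1800
  Σ(broken) = 3388 kJ
Bonds formed (products):
  C=O: 2 × 827 = 1654
  H-H: 4 × 445 = 1780
  Σ(formed) = 3434 kJ
ΔH = Σ(broken) − Σ(formed) = 3388 − 3434 = −46 kJ

ΔH ≈ −46 kJ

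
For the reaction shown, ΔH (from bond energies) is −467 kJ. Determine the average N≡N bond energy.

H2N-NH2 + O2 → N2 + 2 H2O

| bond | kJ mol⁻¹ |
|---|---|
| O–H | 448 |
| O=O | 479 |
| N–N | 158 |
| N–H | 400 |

D(N≡N) ≈ 912 kJ/mol

Let D be the N≡N bond energy.
Σ(broken) = 4×400 + 1×158 + 1×479 = 2237
Σ(formed) = 1×D + 4×448 = 1792 + D
ΔH = Σ(broken) − Σ(formed) = (2237) − (1792 + D) = +445 − D
Setting this equal to −467 kJ gives D = 912 kJ/mol.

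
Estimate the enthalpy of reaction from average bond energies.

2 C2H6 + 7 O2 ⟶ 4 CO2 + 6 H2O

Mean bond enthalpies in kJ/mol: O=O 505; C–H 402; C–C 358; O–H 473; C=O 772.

Bonds broken (reactants):
  C–C: 2 × 358 = 716
  C–H: 12 × 402 = 4824
  O=O: 7 × 505 = 3535
  Σ(broken) = 9075 kJ
Bonds formed (products):
  C=O: 8 × 772 = 6176
  O–H: 12 × 473 = 5676
  Σ(formed) = 11852 kJ
ΔH = Σ(broken) − Σ(formed) = 9075 − 11852 = −2777 kJ

ΔH ≈ −2777 kJ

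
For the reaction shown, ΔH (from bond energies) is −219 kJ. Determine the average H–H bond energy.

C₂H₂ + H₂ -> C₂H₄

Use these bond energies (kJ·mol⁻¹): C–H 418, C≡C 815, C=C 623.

D(H–H) ≈ 425 kJ/mol

Let D be the H–H bond energy.
Σ(broken) = 1×815 + 2×418 + 1×D = 1651 + D
Σ(formed) = 4×418 + 1×623 = 2295
ΔH = Σ(broken) − Σ(formed) = (1651 + D) − (2295) = −644 + D
Setting this equal to −219 kJ gives D = 425 kJ/mol.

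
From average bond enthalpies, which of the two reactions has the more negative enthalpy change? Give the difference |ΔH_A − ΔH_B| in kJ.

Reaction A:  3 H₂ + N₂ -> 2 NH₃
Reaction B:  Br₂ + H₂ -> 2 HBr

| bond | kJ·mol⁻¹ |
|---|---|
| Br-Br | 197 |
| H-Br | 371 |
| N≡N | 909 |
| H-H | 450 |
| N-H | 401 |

Reaction A:
  Bonds broken (reactants):
    H-H: 3 × 450 = 1350
    N≡N: 1 × 909 = 909
    Σ(broken) = 2259 kJ
  Bonds formed (products):
    N-H: 6 × 401 = 2406
    Σ(formed) = 2406 kJ
  ΔH_A = 2259 − 2406 = −147 kJ
Reaction B:
  Bonds broken (reactants):
    Br-Br: 1 × 197 = 197
    H-H: 1 × 450 = 450
    Σ(broken) = 647 kJ
  Bonds formed (products):
    H-Br: 2 × 371 = 742
    Σ(formed) = 742 kJ
  ΔH_B = 647 − 742 = −95 kJ
ΔH_A − ΔH_B = −52 kJ, so reaction A has the more negative ΔH; |ΔH_A − ΔH_B| = 52 kJ.

Reaction A, by 52 kJ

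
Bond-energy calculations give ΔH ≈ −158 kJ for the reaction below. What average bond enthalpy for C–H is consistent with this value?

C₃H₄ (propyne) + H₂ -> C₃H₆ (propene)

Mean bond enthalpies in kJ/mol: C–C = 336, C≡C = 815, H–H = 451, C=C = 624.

D(C–H) ≈ 400 kJ/mol

Let D be the C–H bond energy.
Σ(broken) = 1×815 + 1×336 + 4×D + 1×451 = 1602 + 4D
Σ(formed) = 1×336 + 6×D + 1×624 = 960 + 6D
ΔH = Σ(broken) − Σ(formed) = (1602 + 4D) − (960 + 6D) = +642 − 2D
Setting this equal to −158 kJ gives 2D = 800, so D = 400 kJ/mol.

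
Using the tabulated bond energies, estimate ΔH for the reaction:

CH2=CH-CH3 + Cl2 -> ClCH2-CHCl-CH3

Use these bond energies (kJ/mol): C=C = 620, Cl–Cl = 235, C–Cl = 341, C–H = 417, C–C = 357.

Bonds broken (reactants):
  C–C: 1 × 357 = 357
  C–H: 6 × 417 = 2502
  C=C: 1 × 620 = 620
  Cl–Cl: 1 × 235 = 235
  Σ(broken) = 3714 kJ
Bonds formed (products):
  C–C: 2 × 357 = 714
  C–Cl: 2 × 341 = 682
  C–H: 6 × 417 = 2502
  Σ(formed) = 3898 kJ
ΔH = Σ(broken) − Σ(formed) = 3714 − 3898 = −184 kJ

ΔH ≈ −184 kJ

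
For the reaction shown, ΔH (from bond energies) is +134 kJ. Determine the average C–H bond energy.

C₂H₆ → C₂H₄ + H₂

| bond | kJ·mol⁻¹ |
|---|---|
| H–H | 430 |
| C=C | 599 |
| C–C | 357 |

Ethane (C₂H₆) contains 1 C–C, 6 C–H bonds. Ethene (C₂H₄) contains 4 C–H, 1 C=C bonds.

Let D be the C–H bond energy.
Σ(broken) = 1×357 + 6×D = 357 + 6D
Σ(formed) = 4×D + 1×599 + 1×430 = 1029 + 4D
ΔH = Σ(broken) − Σ(formed) = (357 + 6D) − (1029 + 4D) = −672 + 2D
Setting this equal to +134 kJ gives 2D = 806, so D = 403 kJ/mol.

D(C–H) ≈ 403 kJ/mol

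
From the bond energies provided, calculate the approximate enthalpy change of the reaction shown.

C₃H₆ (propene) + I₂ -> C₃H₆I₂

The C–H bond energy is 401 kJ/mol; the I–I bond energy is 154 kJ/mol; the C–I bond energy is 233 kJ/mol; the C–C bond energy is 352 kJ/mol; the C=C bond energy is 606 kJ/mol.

Bonds broken (reactants):
  C–C: 1 × 352 = 352
  C–H: 6 × 401 = 2406
  C=C: 1 × 606 = 606
  I–I: 1 × 154 = 154
  Σ(broken) = 3518 kJ
Bonds formed (products):
  C–C: 2 × 352 = 704
  C–H: 6 × 401 = 2406
  C–I: 2 × 233 = 466
  Σ(formed) = 3576 kJ
ΔH = Σ(broken) − Σ(formed) = 3518 − 3576 = −58 kJ

ΔH ≈ −58 kJ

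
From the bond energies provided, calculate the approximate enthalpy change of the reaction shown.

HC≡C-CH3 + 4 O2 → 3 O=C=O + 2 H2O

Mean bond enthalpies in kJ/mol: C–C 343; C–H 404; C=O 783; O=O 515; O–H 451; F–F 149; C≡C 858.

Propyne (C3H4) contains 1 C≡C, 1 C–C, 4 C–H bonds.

ΔH ≈ −1625 kJ

Bonds broken (reactants):
  C≡C: 1 × 858 = 858
  C–C: 1 × 343 = 343
  C–H: 4 × 404 = 1616
  O=O: 4 × 515 = 2060
  Σ(broken) = 4877 kJ
Bonds formed (products):
  C=O: 6 × 783 = 4698
  O–H: 4 × 451 = 1804
  Σ(formed) = 6502 kJ
ΔH = Σ(broken) − Σ(formed) = 4877 − 6502 = −1625 kJ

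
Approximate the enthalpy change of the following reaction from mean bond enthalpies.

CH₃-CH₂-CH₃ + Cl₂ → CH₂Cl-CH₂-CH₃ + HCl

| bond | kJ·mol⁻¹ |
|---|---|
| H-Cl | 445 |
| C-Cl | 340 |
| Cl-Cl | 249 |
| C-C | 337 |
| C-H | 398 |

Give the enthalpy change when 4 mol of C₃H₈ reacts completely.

Bonds broken (reactants):
  C-C: 2 × 337 = 674
  C-H: 8 × 398 = 3184
  Cl-Cl: 1 × 249 = 249
  Σ(broken) = 4107 kJ
Bonds formed (products):
  C-C: 2 × 337 = 674
  C-Cl: 1 × 340 = 340
  C-H: 7 × 398 = 2786
  H-Cl: 1 × 445 = 445
  Σ(formed) = 4245 kJ
ΔH = Σ(broken) − Σ(formed) = 4107 − 4245 = −138 kJ
For 4× the reaction as written: 4 × (−138) = −552 kJ

ΔH = −552 kJ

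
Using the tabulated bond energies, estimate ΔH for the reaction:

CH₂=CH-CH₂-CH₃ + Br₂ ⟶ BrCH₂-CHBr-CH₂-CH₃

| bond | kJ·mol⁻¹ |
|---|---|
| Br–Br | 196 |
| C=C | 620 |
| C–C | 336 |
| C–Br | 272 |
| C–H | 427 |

ΔH ≈ −64 kJ

Bonds broken (reactants):
  Br–Br: 1 × 196 = 196
  C–C: 2 × 336 = 672
  C–H: 8 × 427 = 3416
  C=C: 1 × 620 = 620
  Σ(broken) = 4904 kJ
Bonds formed (products):
  C–Br: 2 × 272 = 544
  C–C: 3 × 336 = 1008
  C–H: 8 × 427 = 3416
  Σ(formed) = 4968 kJ
ΔH = Σ(broken) − Σ(formed) = 4904 − 4968 = −64 kJ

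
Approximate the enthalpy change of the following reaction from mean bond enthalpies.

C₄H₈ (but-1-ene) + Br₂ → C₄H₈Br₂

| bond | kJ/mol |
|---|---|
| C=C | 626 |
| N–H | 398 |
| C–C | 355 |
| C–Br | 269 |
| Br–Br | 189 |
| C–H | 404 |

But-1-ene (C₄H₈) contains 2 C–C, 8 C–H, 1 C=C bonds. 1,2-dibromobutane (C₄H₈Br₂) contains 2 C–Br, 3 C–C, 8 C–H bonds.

Bonds broken (reactants):
  Br–Br: 1 × 189 = 189
  C–C: 2 × 355 = 710
  C–H: 8 × 404 = 3232
  C=C: 1 × 626 = 626
  Σ(broken) = 4757 kJ
Bonds formed (products):
  C–Br: 2 × 269 = 538
  C–C: 3 × 355 = 1065
  C–H: 8 × 404 = 3232
  Σ(formed) = 4835 kJ
ΔH = Σ(broken) − Σ(formed) = 4757 − 4835 = −78 kJ

ΔH ≈ −78 kJ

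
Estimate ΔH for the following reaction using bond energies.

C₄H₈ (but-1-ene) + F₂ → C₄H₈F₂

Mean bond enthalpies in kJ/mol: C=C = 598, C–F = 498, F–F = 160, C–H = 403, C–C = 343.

Bonds broken (reactants):
  C–C: 2 × 343 = 686
  C–H: 8 × 403 = 3224
  C=C: 1 × 598 = 598
  F–F: 1 × 160 = 160
  Σ(broken) = 4668 kJ
Bonds formed (products):
  C–C: 3 × 343 = 1029
  C–F: 2 × 498 = 996
  C–H: 8 × 403 = 3224
  Σ(formed) = 5249 kJ
ΔH = Σ(broken) − Σ(formed) = 4668 − 5249 = −581 kJ

ΔH ≈ −581 kJ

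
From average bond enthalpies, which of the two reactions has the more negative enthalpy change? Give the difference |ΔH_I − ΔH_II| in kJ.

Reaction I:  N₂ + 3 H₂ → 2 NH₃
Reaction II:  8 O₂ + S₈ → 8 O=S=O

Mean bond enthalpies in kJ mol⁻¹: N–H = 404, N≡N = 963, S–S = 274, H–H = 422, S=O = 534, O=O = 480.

Reaction II, by 2317 kJ

Reaction I:
  Bonds broken (reactants):
    H–H: 3 × 422 = 1266
    N≡N: 1 × 963 = 963
    Σ(broken) = 2229 kJ
  Bonds formed (products):
    N–H: 6 × 404 = 2424
    Σ(formed) = 2424 kJ
  ΔH_I = 2229 − 2424 = −195 kJ
Reaction II:
  Bonds broken (reactants):
    O=O: 8 × 480 = 3840
    S–S: 8 × 274 = 2192
    Σ(broken) = 6032 kJ
  Bonds formed (products):
    S=O: 16 × 534 = 8544
    Σ(formed) = 8544 kJ
  ΔH_II = 6032 − 8544 = −2512 kJ
ΔH_I − ΔH_II = +2317 kJ, so reaction II has the more negative ΔH; |ΔH_I − ΔH_II| = 2317 kJ.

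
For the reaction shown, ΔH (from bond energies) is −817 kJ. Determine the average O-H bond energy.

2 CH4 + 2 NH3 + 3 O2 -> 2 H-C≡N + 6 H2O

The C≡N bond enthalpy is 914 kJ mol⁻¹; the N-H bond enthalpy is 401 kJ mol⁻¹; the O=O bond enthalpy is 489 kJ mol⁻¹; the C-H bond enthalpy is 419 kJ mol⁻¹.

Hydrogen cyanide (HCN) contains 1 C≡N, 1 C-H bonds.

Let D be the O-H bond energy.
Σ(broken) = 8×419 + 6×401 + 3×489 = 7225
Σ(formed) = 2×914 + 2×419 + 12×D = 2666 + 12D
ΔH = Σ(broken) − Σ(formed) = (7225) − (2666 + 12D) = +4559 − 12D
Setting this equal to −817 kJ gives 12D = 5376, so D = 448 kJ/mol.

D(O-H) ≈ 448 kJ/mol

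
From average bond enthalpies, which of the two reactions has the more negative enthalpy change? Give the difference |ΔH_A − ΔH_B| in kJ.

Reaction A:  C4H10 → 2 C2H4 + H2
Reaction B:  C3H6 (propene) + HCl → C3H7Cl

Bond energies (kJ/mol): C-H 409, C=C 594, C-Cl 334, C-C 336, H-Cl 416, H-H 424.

Reaction B, by 283 kJ

Reaction A:
  Bonds broken (reactants):
    C-C: 3 × 336 = 1008
    C-H: 10 × 409 = 4090
    Σ(broken) = 5098 kJ
  Bonds formed (products):
    C-H: 8 × 409 = 3272
    C=C: 2 × 594 = 1188
    H-H: 1 × 424 = 424
    Σ(formed) = 4884 kJ
  ΔH_A = 5098 − 4884 = +214 kJ
Reaction B:
  Bonds broken (reactants):
    C-C: 1 × 336 = 336
    C-H: 6 × 409 = 2454
    C=C: 1 × 594 = 594
    H-Cl: 1 × 416 = 416
    Σ(broken) = 3800 kJ
  Bonds formed (products):
    C-C: 2 × 336 = 672
    C-Cl: 1 × 334 = 334
    C-H: 7 × 409 = 2863
    Σ(formed) = 3869 kJ
  ΔH_B = 3800 − 3869 = −69 kJ
ΔH_A − ΔH_B = +283 kJ, so reaction B has the more negative ΔH; |ΔH_A − ΔH_B| = 283 kJ.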